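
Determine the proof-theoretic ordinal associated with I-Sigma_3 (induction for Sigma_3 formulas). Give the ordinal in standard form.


The proof-theoretic ordinal of I-Sigma_3 (induction for Sigma_3 formulas) is a standard result in ordinal analysis.
This ordinal is the supremum of order types of primitive recursive well-orderings
that the theory can prove to be well-ordered.
For I-Sigma_3 (induction for Sigma_3 formulas), the proof-theoretic ordinal is omega^(omega^(omega^omega)).

omega^(omega^(omega^omega))


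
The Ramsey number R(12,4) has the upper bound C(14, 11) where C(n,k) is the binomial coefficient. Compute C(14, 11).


R(12,4) <= C(12+4-2, 12-1) = C(14, 11)
C(14, 11) = 14! / (11! * 3!)
= 364

364


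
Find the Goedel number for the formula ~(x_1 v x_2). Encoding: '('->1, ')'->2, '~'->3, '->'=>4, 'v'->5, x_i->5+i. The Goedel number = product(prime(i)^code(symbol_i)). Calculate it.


Formula: ~(x_1 v x_2)
Symbol codes: [3, 1, 6, 5, 7, 2]
Primes: [2, 3, 5, 7, 11, 13]
p_1^3 = 2^3 = 8
p_2^1 = 3^1 = 3
p_3^6 = 5^6 = 15625
p_4^5 = 7^5 = 16807
p_5^7 = 11^7 = 19487171
p_6^2 = 13^2 = 169
Product = 20756635959934875000

20756635959934875000


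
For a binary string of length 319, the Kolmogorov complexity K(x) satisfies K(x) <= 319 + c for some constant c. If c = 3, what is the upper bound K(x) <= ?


K(x) <= |x| + c = 319 + 3 = 322

322


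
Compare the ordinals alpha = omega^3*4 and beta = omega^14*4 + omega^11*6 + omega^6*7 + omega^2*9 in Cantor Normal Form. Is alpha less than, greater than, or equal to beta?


Compare term by term from highest exponent:
alpha = omega^3*4
beta = omega^14*4 + omega^11*6 + omega^6*7 + omega^2*9
Term 1: alpha has omega^3*4, beta has omega^14*4
Term 2: alpha has omega^0*0, beta has omega^11*6
Term 3: alpha has omega^0*0, beta has omega^6*7
Term 4: alpha has omega^0*0, beta has omega^2*9
Result: alpha < beta

alpha < beta


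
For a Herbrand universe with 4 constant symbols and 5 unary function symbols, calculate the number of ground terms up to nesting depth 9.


Herbrand terms by depth:
Depth 0: 4 constants
Depth 1: 20 new terms (running total: 24)
Depth 2: 100 new terms (running total: 124)
Depth 3: 500 new terms (running total: 624)
Depth 4: 2500 new terms (running total: 3124)
Depth 5: 12500 new terms (running total: 15624)
Depth 6: 62500 new terms (running total: 78124)
Depth 7: 312500 new terms (running total: 390624)
Depth 8: 1562500 new terms (running total: 1953124)
Depth 9: 7812500 new terms (running total: 9765624)
Total distinct ground terms = 9765624

9765624


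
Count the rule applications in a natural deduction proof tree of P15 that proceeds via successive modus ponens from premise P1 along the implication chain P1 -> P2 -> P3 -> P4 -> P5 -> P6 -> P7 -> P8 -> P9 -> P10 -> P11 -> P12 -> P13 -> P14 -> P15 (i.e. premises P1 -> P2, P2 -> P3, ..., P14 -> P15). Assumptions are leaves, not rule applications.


We have a chain: P1 -> P2 -> P3 -> P4 -> P5 -> P6 -> P7 -> P8 -> P9 -> P10 -> P11 -> P12 -> P13 -> P14 -> P15.
Each modus ponens application produces the next variable.
The chain has 15 propositions, so 15-1 = 14 modus ponens steps.
Total inference nodes = 14

14


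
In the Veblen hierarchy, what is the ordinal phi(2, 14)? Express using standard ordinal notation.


phi(2, 14):
phi(2, beta) = zeta_beta (the beta-th zeta number, fixed point of epsilon).
phi(2, 14) = zeta_14

zeta_14


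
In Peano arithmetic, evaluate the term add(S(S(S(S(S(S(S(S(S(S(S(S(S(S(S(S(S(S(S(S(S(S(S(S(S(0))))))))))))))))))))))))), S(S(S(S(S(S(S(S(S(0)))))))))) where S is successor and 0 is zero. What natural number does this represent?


add(S^25(0), S^9(0)):
S^25(0) = 25
S^9(0) = 9
25 + 9 = 34

34


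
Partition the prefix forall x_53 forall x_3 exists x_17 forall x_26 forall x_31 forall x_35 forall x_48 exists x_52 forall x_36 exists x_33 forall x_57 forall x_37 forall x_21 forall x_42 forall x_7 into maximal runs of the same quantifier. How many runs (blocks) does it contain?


Alternations = 6.
Blocks = alternations + 1 = 7

7


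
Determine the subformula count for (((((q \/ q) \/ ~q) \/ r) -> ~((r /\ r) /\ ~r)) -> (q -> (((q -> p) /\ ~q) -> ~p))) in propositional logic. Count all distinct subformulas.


Formula: (((((q \/ q) \/ ~q) \/ r) -> ~((r /\ r) /\ ~r)) -> (q -> (((q -> p) /\ ~q) -> ~p)))
Subformulas found:
  1. r
  2. q
  3. p
  4. ~p
  5. ~r
  6. ~q
  7. (r /\ r)
  8. (q -> p)
  9. (q \/ q)
  10. ((q \/ q) \/ ~q)
  11. ((q -> p) /\ ~q)
  12. ((r /\ r) /\ ~r)
  13. ~((r /\ r) /\ ~r)
  14. (((q \/ q) \/ ~q) \/ r)
  15. (((q -> p) /\ ~q) -> ~p)
  16. (q -> (((q -> p) /\ ~q) -> ~p))
  17. ((((q \/ q) \/ ~q) \/ r) -> ~((r /\ r) /\ ~r))
  18. (((((q \/ q) \/ ~q) \/ r) -> ~((r /\ r) /\ ~r)) -> (q -> (((q -> p) /\ ~q) -> ~p)))
Total distinct subformulas = 18

18


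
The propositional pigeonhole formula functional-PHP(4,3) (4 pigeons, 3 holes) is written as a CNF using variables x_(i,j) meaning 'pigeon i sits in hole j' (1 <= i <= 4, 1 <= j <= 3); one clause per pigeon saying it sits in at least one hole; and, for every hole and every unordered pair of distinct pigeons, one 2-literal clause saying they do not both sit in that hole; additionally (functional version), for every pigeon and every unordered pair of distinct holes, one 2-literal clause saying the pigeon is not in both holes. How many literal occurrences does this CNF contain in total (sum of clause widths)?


functional-PHP(4,3): 4 pigeons, 3 holes, 4*3 = 12 variables.
- pigeon clauses: one per pigeon -> 4 clauses of width 3 -> 12 literals
- hole clauses: 3 holes * C(4,2) = 3 * 6 -> 18 clauses of width 2 -> 36 literals
- functional clauses: 4 pigeons * C(3,2) = 4 * 3 -> 12 clauses of width 2 -> 24 literals
Total literal occurrences = 12 + 36 + 24 = 72

72


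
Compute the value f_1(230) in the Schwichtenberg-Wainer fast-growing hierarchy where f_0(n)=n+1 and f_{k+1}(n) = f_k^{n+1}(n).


f_1(230) = f_0^231(230)
f_0 adds 1 each time, applied 231 times.
f_1(230) = 230 + 231 = 461

461


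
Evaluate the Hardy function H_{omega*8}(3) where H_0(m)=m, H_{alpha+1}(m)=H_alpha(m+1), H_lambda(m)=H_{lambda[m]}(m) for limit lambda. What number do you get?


H_{omega*8}(3):
For the Hardy hierarchy, H_{omega*k}(n) = 2^k * n.
2^8 = 256.
256 * 3 = 768

768


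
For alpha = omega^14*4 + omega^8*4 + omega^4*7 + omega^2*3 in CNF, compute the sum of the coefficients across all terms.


CNF: omega^14*4 + omega^8*4 + omega^4*7 + omega^2*3
Coefficients: 4 + 4 + 7 + 3 = 18

18


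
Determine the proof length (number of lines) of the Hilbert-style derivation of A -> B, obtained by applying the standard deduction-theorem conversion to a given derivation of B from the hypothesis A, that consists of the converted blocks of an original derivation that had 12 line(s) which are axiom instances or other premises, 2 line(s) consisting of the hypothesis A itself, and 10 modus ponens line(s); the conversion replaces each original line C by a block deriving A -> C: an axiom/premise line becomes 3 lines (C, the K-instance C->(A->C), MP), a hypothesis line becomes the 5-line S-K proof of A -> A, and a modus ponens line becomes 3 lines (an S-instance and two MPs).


Deduction-theorem conversion, block by block:
- 12 axiom/premise lines -> 3 lines each = 36
- 2 hypothesis lines -> 5 lines each (identity proof A->A) = 10
- 10 MP lines -> 3 lines each (S-instance, MP, MP) = 30
Total = 36 + 10 + 30 = 76 lines.

76


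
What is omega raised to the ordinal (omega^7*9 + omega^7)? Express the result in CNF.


omega^(omega^7*9 + omega^7):
Both terms of the exponent have the same exponent 7, so they merge: omega^7*9 + omega^7 = omega^7*(9+1) = omega^7*10.
omega raised to a CNF ordinal is a single CNF term: Result = omega^(omega^7*10)

omega^(omega^7*10)


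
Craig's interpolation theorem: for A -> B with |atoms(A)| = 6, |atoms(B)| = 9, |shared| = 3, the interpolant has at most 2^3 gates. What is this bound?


Shared atoms = 3
Craig interpolant size bound = 2^3
= 8

8


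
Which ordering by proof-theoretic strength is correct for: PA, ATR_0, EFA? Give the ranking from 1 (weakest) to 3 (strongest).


Ordering by consistency strength:
1. EFA
2. PA
3. ATR_0


PA=2, ATR_0=3, EFA=1


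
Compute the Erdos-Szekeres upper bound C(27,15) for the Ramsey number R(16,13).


R(16,13) <= C(16+13-2, 16-1) = C(27, 15)
C(27, 15) = 27! / (15! * 12!)
= 17383860

17383860


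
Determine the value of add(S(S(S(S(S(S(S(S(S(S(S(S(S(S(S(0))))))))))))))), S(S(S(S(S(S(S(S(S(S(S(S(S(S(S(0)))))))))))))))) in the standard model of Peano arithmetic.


add(S^15(0), S^15(0)):
S^15(0) = 15
S^15(0) = 15
15 + 15 = 30

30


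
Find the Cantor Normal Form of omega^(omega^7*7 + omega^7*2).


omega^(omega^7*7 + omega^7*2):
Both terms of the exponent have the same exponent 7, so they merge: omega^7*7 + omega^7*2 = omega^7*(7+2) = omega^7*9.
omega raised to a CNF ordinal is a single CNF term: Result = omega^(omega^7*9)

omega^(omega^7*9)


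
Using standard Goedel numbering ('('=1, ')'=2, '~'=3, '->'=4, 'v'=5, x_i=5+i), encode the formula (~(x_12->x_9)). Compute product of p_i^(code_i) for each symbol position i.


Formula: (~(x_12->x_9))
Symbol codes: [1, 3, 1, 17, 4, 14, 2, 2]
Primes: [2, 3, 5, 7, 11, 13, 17, 19]
p_1^1 = 2^1 = 2
p_2^3 = 3^3 = 27
p_3^1 = 5^1 = 5
p_4^17 = 7^17 = 232630513987207
p_5^4 = 11^4 = 14641
p_6^14 = 13^14 = 3937376385699289
p_7^2 = 17^2 = 289
p_8^2 = 19^2 = 361
Product = 377757557764572292579245067612191178194690

377757557764572292579245067612191178194690


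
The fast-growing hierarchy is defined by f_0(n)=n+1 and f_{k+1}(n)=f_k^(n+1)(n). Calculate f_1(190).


f_1(190) = f_0^191(190)
f_0 adds 1 each time, applied 191 times.
f_1(190) = 190 + 191 = 381

381


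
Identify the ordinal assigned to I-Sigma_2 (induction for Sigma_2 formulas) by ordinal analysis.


The proof-theoretic ordinal of I-Sigma_2 (induction for Sigma_2 formulas) is a standard result in ordinal analysis.
This ordinal is the supremum of order types of primitive recursive well-orderings
that the theory can prove to be well-ordered.
For I-Sigma_2 (induction for Sigma_2 formulas), the proof-theoretic ordinal is omega^(omega^omega).

omega^(omega^omega)


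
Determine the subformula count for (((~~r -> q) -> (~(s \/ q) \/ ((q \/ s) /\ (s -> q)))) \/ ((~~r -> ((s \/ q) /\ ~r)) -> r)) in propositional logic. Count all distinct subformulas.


Formula: (((~~r -> q) -> (~(s \/ q) \/ ((q \/ s) /\ (s -> q)))) \/ ((~~r -> ((s \/ q) /\ ~r)) -> r))
Subformulas found:
  1. r
  2. q
  3. s
  4. ~r
  5. ~~r
  6. (s \/ q)
  7. (s -> q)
  8. (q \/ s)
  9. ~(s \/ q)
  10. (~~r -> q)
  11. ((s \/ q) /\ ~r)
  12. ((q \/ s) /\ (s -> q))
  13. (~~r -> ((s \/ q) /\ ~r))
  14. ((~~r -> ((s \/ q) /\ ~r)) -> r)
  15. (~(s \/ q) \/ ((q \/ s) /\ (s -> q)))
  16. ((~~r -> q) -> (~(s \/ q) \/ ((q \/ s) /\ (s -> q))))
  17. (((~~r -> q) -> (~(s \/ q) \/ ((q \/ s) /\ (s -> q)))) \/ ((~~r -> ((s \/ q) /\ ~r)) -> r))
Total distinct subformulas = 17

17


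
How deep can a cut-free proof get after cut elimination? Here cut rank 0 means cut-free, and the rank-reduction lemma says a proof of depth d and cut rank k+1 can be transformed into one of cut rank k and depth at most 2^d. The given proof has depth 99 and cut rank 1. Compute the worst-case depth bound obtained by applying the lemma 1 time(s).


Each rank reduction sends depth d to at most 2^d; cut rank r needs r reductions.
2_0(99) = 99
2_1(99) = 2^99 = 633825300114114700748351602688
Cut-free depth bound = 633825300114114700748351602688

633825300114114700748351602688


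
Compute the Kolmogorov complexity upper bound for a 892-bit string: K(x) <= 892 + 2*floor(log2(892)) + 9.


floor(log2(892)) = 9
2 * 9 = 18
K(x) <= 892 + 18 + 9 = 919

919


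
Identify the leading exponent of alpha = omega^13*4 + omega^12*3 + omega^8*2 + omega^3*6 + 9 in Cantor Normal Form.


CNF: omega^13*4 + omega^12*3 + omega^8*2 + omega^3*6 + 9
The leading term is omega^13*4, which has exponent 13.

13


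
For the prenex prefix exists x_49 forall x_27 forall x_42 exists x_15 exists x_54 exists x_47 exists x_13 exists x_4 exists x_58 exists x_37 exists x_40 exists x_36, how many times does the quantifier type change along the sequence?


Walk the prefix and count type changes:
  position 1: exists -> forall <-- alternation
  position 2: forall -> forall
  position 3: forall -> exists <-- alternation
  position 4: exists -> exists
  position 5: exists -> exists
  position 6: exists -> exists
  position 7: exists -> exists
  position 8: exists -> exists
  position 9: exists -> exists
  position 10: exists -> exists
  position 11: exists -> exists
Total alternations = 2

2


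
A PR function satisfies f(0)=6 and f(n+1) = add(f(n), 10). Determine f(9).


f(0) = 6
f(1) = add(f(0), 10) = add(6, 10) = 16
f(2) = add(f(1), 10) = add(16, 10) = 26
f(3) = add(f(2), 10) = add(26, 10) = 36
f(4) = add(f(3), 10) = add(36, 10) = 46
f(5) = add(f(4), 10) = add(46, 10) = 56
f(6) = add(f(5), 10) = add(56, 10) = 66
f(7) = add(f(6), 10) = add(66, 10) = 76
f(8) = add(f(7), 10) = add(76, 10) = 86
f(9) = add(f(8), 10) = add(86, 10) = 96


96


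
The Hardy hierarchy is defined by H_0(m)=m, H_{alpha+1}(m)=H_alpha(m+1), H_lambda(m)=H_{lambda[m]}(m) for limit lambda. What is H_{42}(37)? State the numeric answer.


H_42(37):
For finite ordinals k, H_k(n) = n + k (each successor step adds 1).
H_42(37) = 37 + 42 = 79

79


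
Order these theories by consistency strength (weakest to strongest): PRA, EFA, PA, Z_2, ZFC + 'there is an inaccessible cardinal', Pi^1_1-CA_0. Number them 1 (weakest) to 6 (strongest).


Ordering by consistency strength:
1. EFA
2. PRA
3. PA
4. Pi^1_1-CA_0
5. Z_2
6. ZFC + 'there is an inaccessible cardinal'


PRA=2, EFA=1, PA=3, Z_2=5, ZFC + 'there is an inaccessible cardinal'=6, Pi^1_1-CA_0=4


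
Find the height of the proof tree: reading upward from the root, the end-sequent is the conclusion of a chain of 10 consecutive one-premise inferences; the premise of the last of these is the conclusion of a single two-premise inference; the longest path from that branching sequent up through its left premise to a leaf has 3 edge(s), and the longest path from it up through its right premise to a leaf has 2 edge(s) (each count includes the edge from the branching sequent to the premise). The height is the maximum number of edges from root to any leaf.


Longest path through the left premise: 3 edges (measured from the branching sequent)
Longest path through the right premise: 2 edges
Height of the subtree rooted at the branching sequent: max(3, 2) = 3
The branching sequent sits 10 edges above the root (the chain of one-premise inferences), so height = 3 + 10 = 13

13


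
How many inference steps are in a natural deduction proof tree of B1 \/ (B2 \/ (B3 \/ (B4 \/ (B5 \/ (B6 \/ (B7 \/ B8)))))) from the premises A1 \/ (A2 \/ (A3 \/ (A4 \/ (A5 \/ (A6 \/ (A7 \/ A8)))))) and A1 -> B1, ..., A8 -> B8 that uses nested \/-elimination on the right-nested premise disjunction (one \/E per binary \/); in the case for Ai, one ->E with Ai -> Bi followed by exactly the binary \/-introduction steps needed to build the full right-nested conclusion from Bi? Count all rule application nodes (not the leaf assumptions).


Constructive dilemma with 8 branches, all disjunctions right-nested:
- \/E: the premise has 7 binary \/, each eliminated once: 7 nodes.
- ->E: one per case (Ai with Ai -> Bi gives Bi): 8 nodes.
- \/I: in case i < n, Bi needs 1 step to form Bi \/ (B(i+1) \/ ...) and then i-1 steps to prepend B(i-1), ..., B1, i.e. i steps; in case i = n, B8 needs 7 prepend steps.
  \/I total = (1 + 2 + ... + 7) + 7 = 28 + 7 = 35 nodes.
Total = 7 + 8 + 35 = 50

50


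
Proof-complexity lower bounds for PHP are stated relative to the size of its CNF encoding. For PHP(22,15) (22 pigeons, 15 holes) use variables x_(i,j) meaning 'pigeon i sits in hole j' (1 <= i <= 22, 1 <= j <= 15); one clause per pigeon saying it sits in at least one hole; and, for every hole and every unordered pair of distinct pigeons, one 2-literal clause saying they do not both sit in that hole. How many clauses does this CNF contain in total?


PHP(22,15): 22 pigeons, 15 holes, 22*15 = 330 variables.
- pigeon clauses: one per pigeon -> 22 clauses
- hole clauses: 15 holes * C(22,2) = 15 * 231 -> 3465 clauses
Total clauses = 22 + 3465 = 3487

3487


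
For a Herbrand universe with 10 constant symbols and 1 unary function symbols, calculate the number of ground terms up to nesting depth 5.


Herbrand terms by depth:
Depth 0: 10 constants
Depth 1: 10 new terms (running total: 20)
Depth 2: 10 new terms (running total: 30)
Depth 3: 10 new terms (running total: 40)
Depth 4: 10 new terms (running total: 50)
Depth 5: 10 new terms (running total: 60)
Total distinct ground terms = 60

60


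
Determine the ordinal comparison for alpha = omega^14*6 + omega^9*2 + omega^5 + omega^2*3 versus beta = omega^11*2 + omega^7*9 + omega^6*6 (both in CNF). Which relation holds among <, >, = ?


Compare term by term from highest exponent:
alpha = omega^14*6 + omega^9*2 + omega^5 + omega^2*3
beta = omega^11*2 + omega^7*9 + omega^6*6
Term 1: alpha has omega^14*6, beta has omega^11*2
Term 2: alpha has omega^9*2, beta has omega^7*9
Term 3: alpha has omega^5*1, beta has omega^6*6
Term 4: alpha has omega^2*3, beta has omega^0*0
Result: alpha > beta

alpha > beta


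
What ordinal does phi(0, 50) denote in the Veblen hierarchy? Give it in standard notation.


phi(0, 50):
phi(0, beta) = omega^beta by definition.
phi(0, 50) = omega^50

omega^50


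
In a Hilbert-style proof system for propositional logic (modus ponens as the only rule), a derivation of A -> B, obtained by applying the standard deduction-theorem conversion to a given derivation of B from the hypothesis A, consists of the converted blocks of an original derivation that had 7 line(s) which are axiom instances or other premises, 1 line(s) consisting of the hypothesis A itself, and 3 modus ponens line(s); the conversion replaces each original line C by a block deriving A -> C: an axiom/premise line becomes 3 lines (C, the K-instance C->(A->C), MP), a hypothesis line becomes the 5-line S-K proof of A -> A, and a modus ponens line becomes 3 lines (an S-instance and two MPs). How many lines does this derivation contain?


Deduction-theorem conversion, block by block:
- 7 axiom/premise lines -> 3 lines each = 21
- 1 hypothesis lines -> 5 lines each (identity proof A->A) = 5
- 3 MP lines -> 3 lines each (S-instance, MP, MP) = 9
Total = 21 + 5 + 9 = 35 lines.

35


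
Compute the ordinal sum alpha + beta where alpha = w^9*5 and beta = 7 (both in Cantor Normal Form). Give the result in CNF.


Ordinal addition w^9*5 + 7:
Leading exponent of alpha (9) > leading exponent of beta (0).
Since alpha's term has higher exponent than beta's leading term,
the sum is simply alpha followed by beta.
Result = w^9*5 + 7

w^9*5 + 7


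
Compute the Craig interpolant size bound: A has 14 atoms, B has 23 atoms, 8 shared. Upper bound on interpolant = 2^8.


Shared atoms = 8
Craig interpolant size bound = 2^8
= 256

256


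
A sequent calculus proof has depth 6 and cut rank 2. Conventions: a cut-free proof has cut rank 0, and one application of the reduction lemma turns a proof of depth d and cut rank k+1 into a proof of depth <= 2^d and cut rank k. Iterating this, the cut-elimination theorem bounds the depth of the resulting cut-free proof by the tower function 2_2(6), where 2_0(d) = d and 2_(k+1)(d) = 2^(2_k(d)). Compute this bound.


Each rank reduction sends depth d to at most 2^d; cut rank r needs r reductions.
2_0(6) = 6
2_1(6) = 2^6 = 64
2_2(6) = 2^64 = 18446744073709551616
Cut-free depth bound = 18446744073709551616

18446744073709551616


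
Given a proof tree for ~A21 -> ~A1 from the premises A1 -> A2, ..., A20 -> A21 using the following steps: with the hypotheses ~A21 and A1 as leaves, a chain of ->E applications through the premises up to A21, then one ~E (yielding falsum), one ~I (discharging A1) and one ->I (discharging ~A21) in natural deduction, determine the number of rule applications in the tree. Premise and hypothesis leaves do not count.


From hypothesis A1, 20 ->E steps along the 20 premises yield A21.
~E with hypothesis ~A21 gives falsum (1 node); ~I discharging A1 gives ~A1 (1 node); ->I discharging ~A21 gives the goal (1 node).
Total = 20 + 3 = 23 inference nodes.

23


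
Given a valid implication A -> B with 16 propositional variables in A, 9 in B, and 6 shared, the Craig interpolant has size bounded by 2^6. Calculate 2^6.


Shared atoms = 6
Craig interpolant size bound = 2^6
= 64

64


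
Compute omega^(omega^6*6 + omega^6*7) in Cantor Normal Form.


omega^(omega^6*6 + omega^6*7):
Both terms of the exponent have the same exponent 6, so they merge: omega^6*6 + omega^6*7 = omega^6*(6+7) = omega^6*13.
omega raised to a CNF ordinal is a single CNF term: Result = omega^(omega^6*13)

omega^(omega^6*13)


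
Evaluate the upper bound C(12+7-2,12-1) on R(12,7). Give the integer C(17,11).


R(12,7) <= C(12+7-2, 12-1) = C(17, 11)
C(17, 11) = 17! / (11! * 6!)
= 12376

12376


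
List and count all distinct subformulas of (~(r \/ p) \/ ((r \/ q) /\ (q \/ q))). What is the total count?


Formula: (~(r \/ p) \/ ((r \/ q) /\ (q \/ q)))
Subformulas found:
  1. q
  2. r
  3. p
  4. (r \/ q)
  5. (r \/ p)
  6. (q \/ q)
  7. ~(r \/ p)
  8. ((r \/ q) /\ (q \/ q))
  9. (~(r \/ p) \/ ((r \/ q) /\ (q \/ q)))
Total distinct subformulas = 9

9


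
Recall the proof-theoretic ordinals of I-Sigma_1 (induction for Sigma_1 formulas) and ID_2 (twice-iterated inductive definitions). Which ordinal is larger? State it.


Proof-theoretic ordinal of I-Sigma_1 (induction for Sigma_1 formulas): omega^omega
Proof-theoretic ordinal of ID_2 (twice-iterated inductive definitions): psi_0(epsilon_{Omega_2+1})
Comparing: omega^omega < psi_0(epsilon_{Omega_2+1}).
The larger ordinal is psi_0(epsilon_{Omega_2+1}) (from ID_2 (twice-iterated inductive definitions)).

psi_0(epsilon_{Omega_2+1})


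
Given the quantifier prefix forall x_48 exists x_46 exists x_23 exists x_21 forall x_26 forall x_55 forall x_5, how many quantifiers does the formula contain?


Quantifier prefix has 7 quantifier symbols.
Quantifier depth = 7

7


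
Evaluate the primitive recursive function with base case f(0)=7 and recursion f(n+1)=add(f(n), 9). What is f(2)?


f(0) = 7
f(1) = add(f(0), 9) = add(7, 9) = 16
f(2) = add(f(1), 9) = add(16, 9) = 25


25


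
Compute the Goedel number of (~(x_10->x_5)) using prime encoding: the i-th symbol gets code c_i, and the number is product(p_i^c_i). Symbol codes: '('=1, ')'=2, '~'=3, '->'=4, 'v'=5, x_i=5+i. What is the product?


Formula: (~(x_10->x_5))
Symbol codes: [1, 3, 1, 15, 4, 10, 2, 2]
Primes: [2, 3, 5, 7, 11, 13, 17, 19]
p_1^1 = 2^1 = 2
p_2^3 = 3^3 = 27
p_3^1 = 5^1 = 5
p_4^15 = 7^15 = 4747561509943
p_5^4 = 11^4 = 14641
p_6^10 = 13^10 = 137858491849
p_7^2 = 17^2 = 289
p_8^2 = 19^2 = 361
Product = 269925349727344975615560442141518210

269925349727344975615560442141518210


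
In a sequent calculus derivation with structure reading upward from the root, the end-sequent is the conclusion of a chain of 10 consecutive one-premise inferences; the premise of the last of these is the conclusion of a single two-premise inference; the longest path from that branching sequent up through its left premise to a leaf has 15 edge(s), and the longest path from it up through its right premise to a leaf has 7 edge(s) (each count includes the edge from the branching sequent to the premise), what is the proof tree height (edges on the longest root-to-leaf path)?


Longest path through the left premise: 15 edges (measured from the branching sequent)
Longest path through the right premise: 7 edges
Height of the subtree rooted at the branching sequent: max(15, 7) = 15
The branching sequent sits 10 edges above the root (the chain of one-premise inferences), so height = 15 + 10 = 25

25


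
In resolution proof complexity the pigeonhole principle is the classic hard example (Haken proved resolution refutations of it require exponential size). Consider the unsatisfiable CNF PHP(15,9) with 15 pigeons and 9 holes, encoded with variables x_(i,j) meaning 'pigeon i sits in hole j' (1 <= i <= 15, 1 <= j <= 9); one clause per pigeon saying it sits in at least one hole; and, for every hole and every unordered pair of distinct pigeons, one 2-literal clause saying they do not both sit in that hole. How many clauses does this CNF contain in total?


PHP(15,9): 15 pigeons, 9 holes, 15*9 = 135 variables.
- pigeon clauses: one per pigeon -> 15 clauses
- hole clauses: 9 holes * C(15,2) = 9 * 105 -> 945 clauses
Total clauses = 15 + 945 = 960

960


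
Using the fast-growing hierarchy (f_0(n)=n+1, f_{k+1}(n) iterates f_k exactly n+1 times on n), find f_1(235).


f_1(235) = f_0^236(235)
f_0 adds 1 each time, applied 236 times.
f_1(235) = 235 + 236 = 471

471


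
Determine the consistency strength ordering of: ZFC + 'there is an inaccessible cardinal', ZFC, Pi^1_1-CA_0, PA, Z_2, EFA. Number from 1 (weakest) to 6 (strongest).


Ordering by consistency strength:
1. EFA
2. PA
3. Pi^1_1-CA_0
4. Z_2
5. ZFC
6. ZFC + 'there is an inaccessible cardinal'


ZFC + 'there is an inaccessible cardinal'=6, ZFC=5, Pi^1_1-CA_0=3, PA=2, Z_2=4, EFA=1


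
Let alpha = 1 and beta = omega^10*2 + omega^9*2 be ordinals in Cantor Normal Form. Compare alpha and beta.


Compare term by term from highest exponent:
alpha = 1
beta = omega^10*2 + omega^9*2
Term 1: alpha has omega^0*1, beta has omega^10*2
Term 2: alpha has omega^0*0, beta has omega^9*2
Result: alpha < beta

alpha < beta


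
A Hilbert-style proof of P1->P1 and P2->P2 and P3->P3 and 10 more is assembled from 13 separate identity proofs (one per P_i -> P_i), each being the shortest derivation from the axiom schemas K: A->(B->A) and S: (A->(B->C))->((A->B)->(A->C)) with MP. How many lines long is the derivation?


The shortest proof of A->A from K and S in the Hilbert calculus has exactly 5 lines:
(1) K instance A->((A->A)->A), (2) S instance, (3) MP on 1,2, (4) K instance A->(A->A), (5) MP on 3,4.
For 13 independent identities: 13 * 5 = 65 lines total.

65


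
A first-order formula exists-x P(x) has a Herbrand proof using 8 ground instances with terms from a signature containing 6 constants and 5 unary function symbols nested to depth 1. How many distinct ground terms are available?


Herbrand terms by depth:
Depth 0: 6 constants
Depth 1: 30 new terms (running total: 36)
Total distinct ground terms = 36

36


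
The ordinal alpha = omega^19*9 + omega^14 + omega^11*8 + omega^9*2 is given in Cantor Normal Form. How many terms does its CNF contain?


CNF: omega^19*9 + omega^14 + omega^11*8 + omega^9*2
Count the summands separated by '+':
  term 1: omega^19*9
  term 2: omega^14
  term 3: omega^11*8
  term 4: omega^9*2
Total terms = 4

4


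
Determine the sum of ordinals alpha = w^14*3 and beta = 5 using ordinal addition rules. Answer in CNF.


Ordinal addition w^14*3 + 5:
Leading exponent of alpha (14) > leading exponent of beta (0).
Since alpha's term has higher exponent than beta's leading term,
the sum is simply alpha followed by beta.
Result = w^14*3 + 5

w^14*3 + 5


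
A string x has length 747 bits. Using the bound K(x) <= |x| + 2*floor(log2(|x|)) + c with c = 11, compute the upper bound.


floor(log2(747)) = 9
2 * 9 = 18
K(x) <= 747 + 18 + 11 = 776

776


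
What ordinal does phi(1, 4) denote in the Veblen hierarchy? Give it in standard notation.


phi(1, 4):
phi(1, beta) = epsilon_beta (the beta-th epsilon number).
phi(1, 4) = epsilon_4

epsilon_4


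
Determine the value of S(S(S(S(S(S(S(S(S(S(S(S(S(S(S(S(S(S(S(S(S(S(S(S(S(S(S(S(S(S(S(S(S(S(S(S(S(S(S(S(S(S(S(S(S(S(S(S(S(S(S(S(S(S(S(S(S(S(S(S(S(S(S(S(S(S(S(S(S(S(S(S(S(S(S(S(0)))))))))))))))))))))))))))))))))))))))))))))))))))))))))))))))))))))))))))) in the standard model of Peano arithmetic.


Counting successors applied to 0:
76 applications of S to 0 = 76

76


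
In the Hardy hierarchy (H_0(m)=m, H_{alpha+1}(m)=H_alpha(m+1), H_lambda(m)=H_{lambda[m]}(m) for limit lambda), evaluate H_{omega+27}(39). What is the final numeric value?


H_{omega+27}(39):
Unwind the 27 successor steps: H_{omega+27}(39) = H_omega(39+27) = H_omega(66).
H_omega(m) = H_m(m) = m + m = 2m.
Result = 2 * 66 = 132

132


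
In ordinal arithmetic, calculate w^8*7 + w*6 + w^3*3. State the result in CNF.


Ordinal addition (w^8*7 + w*6) + w^3*3:
alpha's leading term has exponent 8 > beta's exponent 3, so it survives.
alpha's tail term has exponent 1 < beta's exponent 3, so it is absorbed by beta.
In ordinal addition, any term followed by a strictly larger-exponent term is absorbed.
Result = w^8*7 + w^3*3

w^8*7 + w^3*3


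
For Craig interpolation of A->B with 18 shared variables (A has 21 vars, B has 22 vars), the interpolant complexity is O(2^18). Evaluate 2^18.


Shared atoms = 18
Craig interpolant size bound = 2^18
= 262144

262144


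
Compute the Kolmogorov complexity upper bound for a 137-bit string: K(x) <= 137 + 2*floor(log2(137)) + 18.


floor(log2(137)) = 7
2 * 7 = 14
K(x) <= 137 + 14 + 18 = 169

169


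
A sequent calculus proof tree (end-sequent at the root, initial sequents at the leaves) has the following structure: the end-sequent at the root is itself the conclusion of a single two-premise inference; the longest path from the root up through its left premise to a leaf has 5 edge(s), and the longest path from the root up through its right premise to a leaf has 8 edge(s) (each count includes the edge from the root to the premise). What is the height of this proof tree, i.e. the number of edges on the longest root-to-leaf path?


Longest path through the left premise: 5 edges (measured from the branching sequent)
Longest path through the right premise: 8 edges
Height of the subtree rooted at the branching sequent: max(5, 8) = 8
The branching sequent is the root itself.
Total height = 8

8


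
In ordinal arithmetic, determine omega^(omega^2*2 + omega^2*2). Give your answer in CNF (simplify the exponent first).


omega^(omega^2*2 + omega^2*2):
Both terms of the exponent have the same exponent 2, so they merge: omega^2*2 + omega^2*2 = omega^2*(2+2) = omega^2*4.
omega raised to a CNF ordinal is a single CNF term: Result = omega^(omega^2*4)

omega^(omega^2*4)


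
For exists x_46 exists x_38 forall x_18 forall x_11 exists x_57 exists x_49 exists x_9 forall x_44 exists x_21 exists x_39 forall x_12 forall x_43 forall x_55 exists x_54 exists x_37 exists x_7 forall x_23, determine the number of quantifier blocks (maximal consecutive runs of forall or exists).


Alternations = 7.
Blocks = alternations + 1 = 8

8


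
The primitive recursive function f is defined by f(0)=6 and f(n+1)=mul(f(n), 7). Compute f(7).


f(0) = 6
f(1) = mul(f(0), 7) = mul(6, 7) = 42
f(2) = mul(f(1), 7) = mul(42, 7) = 294
f(3) = mul(f(2), 7) = mul(294, 7) = 2058
f(4) = mul(f(3), 7) = mul(2058, 7) = 14406
f(5) = mul(f(4), 7) = mul(14406, 7) = 100842
f(6) = mul(f(5), 7) = mul(100842, 7) = 705894
f(7) = mul(f(6), 7) = mul(705894, 7) = 4941258


4941258


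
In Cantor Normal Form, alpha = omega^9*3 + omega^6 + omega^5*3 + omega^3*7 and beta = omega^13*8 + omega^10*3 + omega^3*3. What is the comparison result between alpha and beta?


Compare term by term from highest exponent:
alpha = omega^9*3 + omega^6 + omega^5*3 + omega^3*7
beta = omega^13*8 + omega^10*3 + omega^3*3
Term 1: alpha has omega^9*3, beta has omega^13*8
Term 2: alpha has omega^6*1, beta has omega^10*3
Term 3: alpha has omega^5*3, beta has omega^3*3
Term 4: alpha has omega^3*7, beta has omega^0*0
Result: alpha < beta

alpha < beta


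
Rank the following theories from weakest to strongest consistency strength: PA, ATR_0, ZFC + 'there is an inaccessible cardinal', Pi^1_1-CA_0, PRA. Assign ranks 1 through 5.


Ordering by consistency strength:
1. PRA
2. PA
3. ATR_0
4. Pi^1_1-CA_0
5. ZFC + 'there is an inaccessible cardinal'


PA=2, ATR_0=3, ZFC + 'there is an inaccessible cardinal'=5, Pi^1_1-CA_0=4, PRA=1


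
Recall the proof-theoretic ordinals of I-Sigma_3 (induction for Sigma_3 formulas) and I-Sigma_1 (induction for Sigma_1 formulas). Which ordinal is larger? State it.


Proof-theoretic ordinal of I-Sigma_3 (induction for Sigma_3 formulas): omega^(omega^(omega^omega))
Proof-theoretic ordinal of I-Sigma_1 (induction for Sigma_1 formulas): omega^omega
Comparing: omega^omega < omega^(omega^(omega^omega)).
The larger ordinal is omega^(omega^(omega^omega)) (from I-Sigma_3 (induction for Sigma_3 formulas)).

omega^(omega^(omega^omega))


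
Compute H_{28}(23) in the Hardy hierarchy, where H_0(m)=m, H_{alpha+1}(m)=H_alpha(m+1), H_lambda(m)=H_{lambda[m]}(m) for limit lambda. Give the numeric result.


H_28(23):
For finite ordinals k, H_k(n) = n + k (each successor step adds 1).
H_28(23) = 23 + 28 = 51

51


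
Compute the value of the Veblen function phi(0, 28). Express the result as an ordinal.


phi(0, 28):
phi(0, beta) = omega^beta by definition.
phi(0, 28) = omega^28

omega^28


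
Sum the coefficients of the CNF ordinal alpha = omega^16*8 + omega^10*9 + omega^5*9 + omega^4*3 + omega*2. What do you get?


CNF: omega^16*8 + omega^10*9 + omega^5*9 + omega^4*3 + omega*2
Coefficients: 8 + 9 + 9 + 3 + 2 = 31

31


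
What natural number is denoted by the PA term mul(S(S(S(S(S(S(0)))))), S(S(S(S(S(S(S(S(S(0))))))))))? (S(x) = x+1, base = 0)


mul(S^6(0), S^9(0)):
S^6(0) = 6
S^9(0) = 9
6 * 9 = 54

54


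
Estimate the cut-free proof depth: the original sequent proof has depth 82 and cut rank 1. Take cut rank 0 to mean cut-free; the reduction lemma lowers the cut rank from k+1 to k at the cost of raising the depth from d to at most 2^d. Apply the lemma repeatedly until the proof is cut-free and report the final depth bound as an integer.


Each rank reduction sends depth d to at most 2^d; cut rank r needs r reductions.
2_0(82) = 82
2_1(82) = 2^82 = 4835703278458516698824704
Cut-free depth bound = 4835703278458516698824704

4835703278458516698824704


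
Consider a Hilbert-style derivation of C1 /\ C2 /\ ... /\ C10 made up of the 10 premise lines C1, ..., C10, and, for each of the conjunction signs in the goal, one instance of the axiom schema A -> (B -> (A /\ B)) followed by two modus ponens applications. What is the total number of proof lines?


Conjoining 10 premises:
- 10 premise lines
- the goal has 9 conjunction signs; each costs 1 axiom instance + 2 MP = 3 lines: 3 * 9 = 27
Total = 10 + 27 = 37 lines.

37


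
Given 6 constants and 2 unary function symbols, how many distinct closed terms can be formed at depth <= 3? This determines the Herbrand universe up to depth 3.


Herbrand terms by depth:
Depth 0: 6 constants
Depth 1: 12 new terms (running total: 18)
Depth 2: 24 new terms (running total: 42)
Depth 3: 48 new terms (running total: 90)
Total distinct ground terms = 90

90


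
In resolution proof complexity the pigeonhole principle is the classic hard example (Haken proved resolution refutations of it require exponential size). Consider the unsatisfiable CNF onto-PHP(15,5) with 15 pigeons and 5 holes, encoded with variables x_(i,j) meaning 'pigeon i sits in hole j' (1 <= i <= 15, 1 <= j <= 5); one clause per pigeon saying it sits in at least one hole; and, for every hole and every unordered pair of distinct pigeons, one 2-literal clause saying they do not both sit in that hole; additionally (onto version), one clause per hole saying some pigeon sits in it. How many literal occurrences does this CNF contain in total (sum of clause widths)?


onto-PHP(15,5): 15 pigeons, 5 holes, 15*5 = 75 variables.
- pigeon clauses: one per pigeon -> 15 clauses of width 5 -> 75 literals
- hole clauses: 5 holes * C(15,2) = 5 * 105 -> 525 clauses of width 2 -> 1050 literals
- onto clauses: one per hole -> 5 clauses of width 15 -> 75 literals
Total literal occurrences = 75 + 1050 + 75 = 1200

1200


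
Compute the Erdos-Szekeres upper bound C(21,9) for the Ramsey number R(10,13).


R(10,13) <= C(10+13-2, 10-1) = C(21, 9)
C(21, 9) = 21! / (9! * 12!)
= 293930

293930


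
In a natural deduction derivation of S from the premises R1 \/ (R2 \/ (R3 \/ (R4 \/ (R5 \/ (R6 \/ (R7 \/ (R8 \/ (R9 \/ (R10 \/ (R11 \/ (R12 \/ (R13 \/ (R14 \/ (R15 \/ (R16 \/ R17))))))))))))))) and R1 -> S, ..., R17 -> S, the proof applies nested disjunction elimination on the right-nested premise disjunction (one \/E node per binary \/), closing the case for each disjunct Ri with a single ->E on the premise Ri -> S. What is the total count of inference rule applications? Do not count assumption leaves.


The premise R1 \/ (R2 \/ (R3 \/ (R4 \/ (R5 \/ (R6 \/ (R7 \/ (R8 \/ (R9 \/ (R10 \/ (R11 \/ (R12 \/ (R13 \/ (R14 \/ (R15 \/ (R16 \/ R17))))))))))))))) contains 17 disjuncts, hence 16 binary \/ connectives.
- Each binary \/ is eliminated once: 16 \/E nodes.
- Each of the 17 cases Ri derives S by one ->E with Ri -> S: 17 ->E nodes.
Total = 16 + 17 = 33

33


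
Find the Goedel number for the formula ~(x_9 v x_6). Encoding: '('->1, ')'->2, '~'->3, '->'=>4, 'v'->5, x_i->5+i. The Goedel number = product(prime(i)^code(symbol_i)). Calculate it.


Formula: ~(x_9 v x_6)
Symbol codes: [3, 1, 14, 5, 11, 2]
Primes: [2, 3, 5, 7, 11, 13]
p_1^3 = 2^3 = 8
p_2^1 = 3^1 = 3
p_3^14 = 5^14 = 6103515625
p_4^5 = 7^5 = 16807
p_5^11 = 11^11 = 285311670611
p_6^2 = 13^2 = 169
Product = 118710119956799415966796875000

118710119956799415966796875000


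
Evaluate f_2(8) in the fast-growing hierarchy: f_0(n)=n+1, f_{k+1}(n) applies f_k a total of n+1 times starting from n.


f_2(8) = f_1^9(8)
f_1(m) = 2m + 1.
Iterating: f_1^k(n) = 2^k*(n+1) - 1.
f_2(8) = 2^9*(8+1) - 1 = 512*9 - 1 = 4607

4607


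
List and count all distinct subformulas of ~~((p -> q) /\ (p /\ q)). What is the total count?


Formula: ~~((p -> q) /\ (p /\ q))
Subformulas found:
  1. q
  2. p
  3. (p -> q)
  4. (p /\ q)
  5. ((p -> q) /\ (p /\ q))
  6. ~((p -> q) /\ (p /\ q))
  7. ~~((p -> q) /\ (p /\ q))
Total distinct subformulas = 7

7


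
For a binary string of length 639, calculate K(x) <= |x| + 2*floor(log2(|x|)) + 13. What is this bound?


floor(log2(639)) = 9
2 * 9 = 18
K(x) <= 639 + 18 + 13 = 670

670


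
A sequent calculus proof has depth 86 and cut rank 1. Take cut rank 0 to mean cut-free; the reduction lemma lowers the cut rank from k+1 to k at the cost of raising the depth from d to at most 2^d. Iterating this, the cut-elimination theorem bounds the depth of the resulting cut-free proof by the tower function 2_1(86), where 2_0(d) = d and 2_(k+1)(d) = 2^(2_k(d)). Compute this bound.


Each rank reduction sends depth d to at most 2^d; cut rank r needs r reductions.
2_0(86) = 86
2_1(86) = 2^86 = 77371252455336267181195264
Cut-free depth bound = 77371252455336267181195264

77371252455336267181195264


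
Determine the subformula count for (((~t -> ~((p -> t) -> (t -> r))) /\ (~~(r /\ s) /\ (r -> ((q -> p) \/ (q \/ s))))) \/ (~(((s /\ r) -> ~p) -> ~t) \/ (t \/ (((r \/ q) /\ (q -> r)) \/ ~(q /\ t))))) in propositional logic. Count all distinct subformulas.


Formula: (((~t -> ~((p -> t) -> (t -> r))) /\ (~~(r /\ s) /\ (r -> ((q -> p) \/ (q \/ s))))) \/ (~(((s /\ r) -> ~p) -> ~t) \/ (t \/ (((r \/ q) /\ (q -> r)) \/ ~(q /\ t)))))
Subformulas found:
  1. r
  2. p
  3. q
  4. s
  5. t
  6. ~t
  7. ~p
  8. (q -> p)
  9. (s /\ r)
  10. (q /\ t)
  11. (r /\ s)
  12. (q \/ s)
  13. (q -> r)
  14. (p -> t)
  15. (r \/ q)
  16. (t -> r)
  17. ~(r /\ s)
  18. ~(q /\ t)
  19. ~~(r /\ s)
  20. ((s /\ r) -> ~p)
  21. ((r \/ q) /\ (q -> r))
  22. ((q -> p) \/ (q \/ s))
  23. ((p -> t) -> (t -> r))
  24. ~((p -> t) -> (t -> r))
  25. (((s /\ r) -> ~p) -> ~t)
  26. ~(((s /\ r) -> ~p) -> ~t)
  27. (r -> ((q -> p) \/ (q \/ s)))
  28. (~t -> ~((p -> t) -> (t -> r)))
  29. (((r \/ q) /\ (q -> r)) \/ ~(q /\ t))
  30. (t \/ (((r \/ q) /\ (q -> r)) \/ ~(q /\ t)))
  31. (~~(r /\ s) /\ (r -> ((q -> p) \/ (q \/ s))))
  32. (~(((s /\ r) -> ~p) -> ~t) \/ (t \/ (((r \/ q) /\ (q -> r)) \/ ~(q /\ t))))
  33. ((~t -> ~((p -> t) -> (t -> r))) /\ (~~(r /\ s) /\ (r -> ((q -> p) \/ (q \/ s)))))
  34. (((~t -> ~((p -> t) -> (t -> r))) /\ (~~(r /\ s) /\ (r -> ((q -> p) \/ (q \/ s))))) \/ (~(((s /\ r) -> ~p) -> ~t) \/ (t \/ (((r \/ q) /\ (q -> r)) \/ ~(q /\ t)))))
Total distinct subformulas = 34

34
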